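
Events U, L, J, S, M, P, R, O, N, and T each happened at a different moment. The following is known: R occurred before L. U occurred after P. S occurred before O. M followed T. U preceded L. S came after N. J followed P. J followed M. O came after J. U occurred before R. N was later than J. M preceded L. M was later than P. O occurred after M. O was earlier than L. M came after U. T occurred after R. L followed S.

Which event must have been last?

L

Every other event has a chain of constraints placing it before L, so L is last.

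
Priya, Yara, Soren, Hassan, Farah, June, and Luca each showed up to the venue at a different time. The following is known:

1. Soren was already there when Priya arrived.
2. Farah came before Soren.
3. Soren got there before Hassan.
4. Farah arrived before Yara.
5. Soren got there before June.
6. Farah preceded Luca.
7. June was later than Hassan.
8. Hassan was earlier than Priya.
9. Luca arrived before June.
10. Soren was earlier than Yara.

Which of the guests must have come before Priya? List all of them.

Farah, Hassan, Soren

Directly stated before Priya: Hassan and Soren.
Farah reaches Priya via Farah → Soren → Priya.
No chain forces Yara (or any of the others) ahead of Priya.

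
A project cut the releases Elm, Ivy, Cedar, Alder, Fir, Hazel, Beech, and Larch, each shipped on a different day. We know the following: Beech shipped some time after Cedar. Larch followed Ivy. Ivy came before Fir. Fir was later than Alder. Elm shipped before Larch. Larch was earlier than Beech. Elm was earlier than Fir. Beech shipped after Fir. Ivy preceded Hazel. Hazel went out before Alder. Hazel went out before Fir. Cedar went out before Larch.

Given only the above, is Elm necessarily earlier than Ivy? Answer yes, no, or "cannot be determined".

cannot be determined

No chain of stated constraints runs from Elm to Ivy, and none runs from Ivy to Elm either.
So the relative order of Elm and Ivy is not fixed by the given facts.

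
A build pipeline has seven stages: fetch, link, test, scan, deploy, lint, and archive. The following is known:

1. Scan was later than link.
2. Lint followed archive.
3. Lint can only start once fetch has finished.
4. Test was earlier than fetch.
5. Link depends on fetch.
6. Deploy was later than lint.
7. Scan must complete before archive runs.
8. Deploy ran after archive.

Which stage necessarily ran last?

deploy

Every other stage has a chain of constraints placing it before deploy, so deploy is last.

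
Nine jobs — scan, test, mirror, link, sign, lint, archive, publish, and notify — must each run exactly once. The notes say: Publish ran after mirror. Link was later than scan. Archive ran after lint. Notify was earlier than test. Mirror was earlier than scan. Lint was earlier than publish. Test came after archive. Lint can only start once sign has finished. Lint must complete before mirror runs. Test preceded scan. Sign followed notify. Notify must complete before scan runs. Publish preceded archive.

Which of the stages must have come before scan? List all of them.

Directly stated before scan: mirror, notify, and test.
Archive reaches scan via archive → test → scan.
Lint reaches scan via lint → mirror → scan.
Publish reaches scan via publish → archive → test → scan.
Likewise sign reaches scan by chaining the stated constraints.
No chain forces link ahead of scan.

archive, lint, mirror, notify, publish, sign, test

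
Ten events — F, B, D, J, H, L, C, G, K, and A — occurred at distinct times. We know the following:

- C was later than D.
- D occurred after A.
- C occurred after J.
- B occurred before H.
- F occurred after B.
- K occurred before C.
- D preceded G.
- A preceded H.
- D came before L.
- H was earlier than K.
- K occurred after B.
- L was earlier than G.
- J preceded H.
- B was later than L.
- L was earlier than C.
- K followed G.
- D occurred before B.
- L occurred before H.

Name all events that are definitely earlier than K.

Directly stated before K: B, G, and H.
A reaches K via A → H → K.
D reaches K via D → B → K.
J reaches K via J → H → K.
Likewise L reaches K by chaining the stated constraints.

A, B, D, G, H, J, L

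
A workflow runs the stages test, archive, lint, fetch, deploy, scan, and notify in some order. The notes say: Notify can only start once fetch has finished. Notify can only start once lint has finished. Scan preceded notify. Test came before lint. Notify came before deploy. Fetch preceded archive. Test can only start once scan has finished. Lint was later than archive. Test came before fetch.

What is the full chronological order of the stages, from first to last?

The constraints fix every adjacent pair, so only one ordering works:
scan → test → fetch → archive → lint → notify → deploy.

scan, test, fetch, archive, lint, notify, deploy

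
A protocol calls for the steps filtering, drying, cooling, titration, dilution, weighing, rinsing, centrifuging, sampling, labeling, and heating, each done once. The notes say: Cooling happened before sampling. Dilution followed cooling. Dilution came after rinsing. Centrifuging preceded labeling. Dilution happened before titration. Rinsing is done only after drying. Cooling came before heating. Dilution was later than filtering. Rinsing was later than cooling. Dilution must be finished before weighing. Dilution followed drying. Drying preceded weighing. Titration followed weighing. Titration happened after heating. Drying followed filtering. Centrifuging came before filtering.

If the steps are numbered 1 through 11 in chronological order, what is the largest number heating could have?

10

Heating must come before titration — 1 step forced after it.
Everything else can be placed before heating in some valid order, so heating can sit as late as position 11 − 1 = 10.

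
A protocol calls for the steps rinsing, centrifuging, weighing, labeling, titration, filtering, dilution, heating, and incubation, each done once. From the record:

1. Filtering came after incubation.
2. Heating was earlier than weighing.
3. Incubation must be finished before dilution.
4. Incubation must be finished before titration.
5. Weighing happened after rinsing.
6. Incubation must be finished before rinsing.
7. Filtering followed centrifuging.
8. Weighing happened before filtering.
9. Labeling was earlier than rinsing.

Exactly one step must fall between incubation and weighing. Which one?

Tracing the constraints gives incubation → rinsing → weighing, so rinsing sits after incubation and before weighing.
No other step is forced both after incubation and before weighing.

rinsing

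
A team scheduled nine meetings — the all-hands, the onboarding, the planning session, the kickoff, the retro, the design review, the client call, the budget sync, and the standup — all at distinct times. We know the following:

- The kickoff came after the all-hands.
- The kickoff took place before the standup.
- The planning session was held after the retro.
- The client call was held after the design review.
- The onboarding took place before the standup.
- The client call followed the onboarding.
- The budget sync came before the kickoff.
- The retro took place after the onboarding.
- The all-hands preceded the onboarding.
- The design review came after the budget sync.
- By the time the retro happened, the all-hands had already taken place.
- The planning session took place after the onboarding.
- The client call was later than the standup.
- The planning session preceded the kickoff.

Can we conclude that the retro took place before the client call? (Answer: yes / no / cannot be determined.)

Chain the constraints: the retro → the planning session → the kickoff → the standup → the client call. Each link is directly stated, so the retro comes before the client call.

yes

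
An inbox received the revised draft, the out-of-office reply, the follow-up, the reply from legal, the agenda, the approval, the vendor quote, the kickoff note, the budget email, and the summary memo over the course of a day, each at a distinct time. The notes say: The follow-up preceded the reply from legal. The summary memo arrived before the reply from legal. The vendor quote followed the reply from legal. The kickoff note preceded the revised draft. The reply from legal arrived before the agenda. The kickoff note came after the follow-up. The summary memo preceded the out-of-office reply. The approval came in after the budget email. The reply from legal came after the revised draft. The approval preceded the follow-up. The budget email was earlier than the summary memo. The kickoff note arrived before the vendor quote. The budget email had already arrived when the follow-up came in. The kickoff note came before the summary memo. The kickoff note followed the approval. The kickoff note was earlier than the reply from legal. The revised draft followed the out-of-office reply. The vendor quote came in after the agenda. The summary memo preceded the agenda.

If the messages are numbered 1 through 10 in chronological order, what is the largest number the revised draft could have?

The revised draft must come before the agenda, the reply from legal, and the vendor quote — 3 messages forced after it.
Everything else can be placed before the revised draft in some valid order, so the revised draft can sit as late as position 10 − 3 = 7.

7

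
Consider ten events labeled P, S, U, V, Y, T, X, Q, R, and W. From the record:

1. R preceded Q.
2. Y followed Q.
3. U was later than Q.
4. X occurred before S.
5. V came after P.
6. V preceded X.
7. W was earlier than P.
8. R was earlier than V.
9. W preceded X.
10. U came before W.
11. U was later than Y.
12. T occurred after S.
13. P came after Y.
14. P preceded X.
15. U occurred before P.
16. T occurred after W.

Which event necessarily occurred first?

R

R has a chain of constraints placing it before every other event, so R must be first.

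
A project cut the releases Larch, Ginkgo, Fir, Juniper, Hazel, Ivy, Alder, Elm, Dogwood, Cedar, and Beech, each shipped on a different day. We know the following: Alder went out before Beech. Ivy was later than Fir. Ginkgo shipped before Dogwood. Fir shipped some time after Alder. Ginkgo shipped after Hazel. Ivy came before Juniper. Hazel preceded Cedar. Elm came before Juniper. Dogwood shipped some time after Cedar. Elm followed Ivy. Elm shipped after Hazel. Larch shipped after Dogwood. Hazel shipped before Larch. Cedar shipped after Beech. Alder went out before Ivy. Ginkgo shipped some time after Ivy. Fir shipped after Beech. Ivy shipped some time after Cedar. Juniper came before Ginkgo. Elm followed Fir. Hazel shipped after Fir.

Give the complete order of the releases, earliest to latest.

The constraints fix every adjacent pair, so only one ordering works:
Alder → Beech → Fir → Hazel → Cedar → Ivy → Elm → Juniper → Ginkgo → Dogwood → Larch.

Alder, Beech, Fir, Hazel, Cedar, Ivy, Elm, Juniper, Ginkgo, Dogwood, Larch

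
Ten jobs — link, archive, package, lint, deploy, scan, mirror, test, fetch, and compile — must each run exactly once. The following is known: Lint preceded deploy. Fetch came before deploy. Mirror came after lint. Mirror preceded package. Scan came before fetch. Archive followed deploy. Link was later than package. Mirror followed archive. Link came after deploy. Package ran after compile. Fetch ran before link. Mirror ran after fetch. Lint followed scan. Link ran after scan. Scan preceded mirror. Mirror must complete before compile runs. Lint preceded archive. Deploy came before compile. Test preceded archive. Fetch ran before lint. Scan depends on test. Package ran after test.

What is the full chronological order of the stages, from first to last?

test, scan, fetch, lint, deploy, archive, mirror, compile, package, link

The constraints fix every adjacent pair, so only one ordering works:
test → scan → fetch → lint → deploy → archive → mirror → compile → package → link.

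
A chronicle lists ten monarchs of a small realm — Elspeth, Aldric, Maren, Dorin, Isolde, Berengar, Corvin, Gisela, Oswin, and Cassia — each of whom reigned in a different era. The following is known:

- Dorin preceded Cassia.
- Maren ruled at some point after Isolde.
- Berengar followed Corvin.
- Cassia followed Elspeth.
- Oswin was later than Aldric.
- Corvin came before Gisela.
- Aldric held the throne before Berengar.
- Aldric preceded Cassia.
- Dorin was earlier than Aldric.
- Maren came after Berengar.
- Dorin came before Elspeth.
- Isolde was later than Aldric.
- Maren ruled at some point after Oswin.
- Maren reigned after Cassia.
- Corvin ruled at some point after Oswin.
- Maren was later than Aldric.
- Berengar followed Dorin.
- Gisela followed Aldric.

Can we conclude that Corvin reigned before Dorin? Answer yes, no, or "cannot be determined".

Tracing the constraints gives Dorin → Aldric → Oswin → Corvin, so Dorin must come before Corvin.
That means Corvin cannot be before Dorin.

no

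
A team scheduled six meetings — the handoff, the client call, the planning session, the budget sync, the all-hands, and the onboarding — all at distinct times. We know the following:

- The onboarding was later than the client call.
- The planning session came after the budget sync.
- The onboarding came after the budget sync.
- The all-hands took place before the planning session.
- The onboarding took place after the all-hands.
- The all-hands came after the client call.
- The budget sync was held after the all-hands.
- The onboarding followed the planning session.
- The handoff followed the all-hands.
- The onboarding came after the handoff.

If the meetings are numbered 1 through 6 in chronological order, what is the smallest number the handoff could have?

3

The all-hands and the client call must both come before the handoff — 2 forced predecessors.
Nothing else is forced ahead of the handoff, so its earliest slot is position 2 + 1 = 3.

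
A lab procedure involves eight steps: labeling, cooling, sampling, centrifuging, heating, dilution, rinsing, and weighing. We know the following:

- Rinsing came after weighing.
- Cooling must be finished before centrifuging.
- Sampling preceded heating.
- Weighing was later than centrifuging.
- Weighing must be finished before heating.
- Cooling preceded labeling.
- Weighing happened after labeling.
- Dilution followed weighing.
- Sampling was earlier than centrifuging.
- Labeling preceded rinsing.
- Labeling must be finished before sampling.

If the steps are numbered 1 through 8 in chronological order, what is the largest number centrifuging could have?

4

Centrifuging must come before dilution, heating, rinsing, and weighing — 4 steps forced after it.
Everything else can be placed before centrifuging in some valid order, so centrifuging can sit as late as position 8 − 4 = 4.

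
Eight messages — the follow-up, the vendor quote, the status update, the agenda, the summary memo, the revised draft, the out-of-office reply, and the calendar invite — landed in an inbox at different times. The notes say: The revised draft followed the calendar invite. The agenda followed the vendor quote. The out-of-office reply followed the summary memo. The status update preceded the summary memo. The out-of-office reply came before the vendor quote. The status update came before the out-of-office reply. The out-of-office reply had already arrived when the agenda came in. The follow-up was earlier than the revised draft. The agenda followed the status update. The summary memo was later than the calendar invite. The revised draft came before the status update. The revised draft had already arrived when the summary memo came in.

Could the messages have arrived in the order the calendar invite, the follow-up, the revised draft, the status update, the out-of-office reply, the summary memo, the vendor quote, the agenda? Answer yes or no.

The constraints require the summary memo before the out-of-office reply, but in the proposed sequence the out-of-office reply appears ahead of the summary memo. That one violation is enough.

no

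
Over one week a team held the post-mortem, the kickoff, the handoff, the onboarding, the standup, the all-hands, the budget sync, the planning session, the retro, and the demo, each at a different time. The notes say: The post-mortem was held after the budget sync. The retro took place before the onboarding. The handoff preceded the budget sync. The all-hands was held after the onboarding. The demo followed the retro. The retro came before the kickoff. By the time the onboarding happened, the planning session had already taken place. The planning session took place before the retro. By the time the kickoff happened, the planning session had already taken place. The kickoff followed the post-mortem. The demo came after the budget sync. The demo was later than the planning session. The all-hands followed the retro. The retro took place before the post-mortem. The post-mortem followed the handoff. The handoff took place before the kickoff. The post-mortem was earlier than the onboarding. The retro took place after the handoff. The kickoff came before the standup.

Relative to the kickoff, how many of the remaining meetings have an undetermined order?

3

Forced before the kickoff: the budget sync, the handoff, the planning session, the post-mortem, and the retro; forced after the kickoff: the standup.
That leaves the all-hands, the demo, and the onboarding with no forced order relative to the kickoff — 3.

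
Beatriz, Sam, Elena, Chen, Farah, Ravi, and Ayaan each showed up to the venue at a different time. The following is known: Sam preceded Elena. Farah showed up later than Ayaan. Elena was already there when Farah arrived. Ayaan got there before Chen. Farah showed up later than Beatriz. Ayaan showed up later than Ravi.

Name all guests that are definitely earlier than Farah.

Directly stated before Farah: Ayaan, Beatriz, and Elena.
Ravi reaches Farah via Ravi → Ayaan → Farah.
Sam reaches Farah via Sam → Elena → Farah.

Ayaan, Beatriz, Elena, Ravi, Sam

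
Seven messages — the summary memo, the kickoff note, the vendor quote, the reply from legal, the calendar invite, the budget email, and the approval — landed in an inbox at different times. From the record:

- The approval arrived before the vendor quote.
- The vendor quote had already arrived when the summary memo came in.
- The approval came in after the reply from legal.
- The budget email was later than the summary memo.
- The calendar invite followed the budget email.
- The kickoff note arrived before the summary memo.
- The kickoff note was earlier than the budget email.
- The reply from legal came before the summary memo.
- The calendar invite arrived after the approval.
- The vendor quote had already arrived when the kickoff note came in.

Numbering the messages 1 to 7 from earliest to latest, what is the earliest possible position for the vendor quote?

3

The approval and the reply from legal must both come before the vendor quote — 2 forced predecessors.
Nothing else is forced ahead of the vendor quote, so its earliest slot is position 2 + 1 = 3.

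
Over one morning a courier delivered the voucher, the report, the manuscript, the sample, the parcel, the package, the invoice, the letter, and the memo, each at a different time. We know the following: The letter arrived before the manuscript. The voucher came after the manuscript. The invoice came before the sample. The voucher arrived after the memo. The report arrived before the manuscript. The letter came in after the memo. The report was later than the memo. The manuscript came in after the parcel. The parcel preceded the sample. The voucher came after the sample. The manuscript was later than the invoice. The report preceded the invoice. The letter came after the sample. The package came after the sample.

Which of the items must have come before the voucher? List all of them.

Directly stated before the voucher: the manuscript, the memo, and the sample.
The invoice reaches the voucher via the invoice → the manuscript → the voucher.
The letter reaches the voucher via the letter → the manuscript → the voucher.
The parcel reaches the voucher via the parcel → the manuscript → the voucher.
Likewise the report reaches the voucher by chaining the stated constraints.
No chain forces the package ahead of the voucher.

the invoice, the letter, the manuscript, the memo, the parcel, the report, the sample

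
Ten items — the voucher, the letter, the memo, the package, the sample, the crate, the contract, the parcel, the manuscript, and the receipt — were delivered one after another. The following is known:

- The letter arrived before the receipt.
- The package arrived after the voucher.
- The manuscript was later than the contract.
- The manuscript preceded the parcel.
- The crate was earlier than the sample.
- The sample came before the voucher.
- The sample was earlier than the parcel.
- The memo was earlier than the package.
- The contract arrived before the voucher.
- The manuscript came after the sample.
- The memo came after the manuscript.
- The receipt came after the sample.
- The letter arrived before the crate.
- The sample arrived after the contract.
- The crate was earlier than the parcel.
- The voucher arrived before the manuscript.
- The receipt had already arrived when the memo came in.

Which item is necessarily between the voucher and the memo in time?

Tracing the constraints gives the voucher → the manuscript → the memo, so the manuscript sits after the voucher and before the memo.
No other item is forced both after the voucher and before the memo.

the manuscript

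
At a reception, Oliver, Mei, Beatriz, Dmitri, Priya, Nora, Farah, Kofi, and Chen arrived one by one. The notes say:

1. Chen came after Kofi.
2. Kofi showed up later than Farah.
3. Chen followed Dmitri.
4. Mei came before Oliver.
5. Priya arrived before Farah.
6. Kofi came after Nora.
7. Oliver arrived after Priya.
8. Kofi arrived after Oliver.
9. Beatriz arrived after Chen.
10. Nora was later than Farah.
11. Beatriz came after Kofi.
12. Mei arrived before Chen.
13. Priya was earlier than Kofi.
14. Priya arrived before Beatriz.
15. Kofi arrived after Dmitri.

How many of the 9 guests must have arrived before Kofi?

Directly stated before Kofi: Dmitri, Farah, Nora, Oliver, and Priya.
Mei reaches Kofi via Mei → Oliver → Kofi.
That's Dmitri, Farah, Mei, Nora, Oliver, and Priya — 6 in all.

6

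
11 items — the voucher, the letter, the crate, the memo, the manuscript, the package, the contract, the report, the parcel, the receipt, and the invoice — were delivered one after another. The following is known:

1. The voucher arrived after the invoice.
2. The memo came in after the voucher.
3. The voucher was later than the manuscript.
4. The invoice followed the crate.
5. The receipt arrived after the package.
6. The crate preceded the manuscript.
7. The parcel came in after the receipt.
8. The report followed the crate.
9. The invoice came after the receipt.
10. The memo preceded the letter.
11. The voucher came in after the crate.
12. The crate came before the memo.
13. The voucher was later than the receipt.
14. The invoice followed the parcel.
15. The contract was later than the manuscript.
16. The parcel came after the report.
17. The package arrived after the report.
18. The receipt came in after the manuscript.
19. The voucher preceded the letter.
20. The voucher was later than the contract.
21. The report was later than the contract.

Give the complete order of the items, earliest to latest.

the crate, the manuscript, the contract, the report, the package, the receipt, the parcel, the invoice, the voucher, the memo, the letter

The constraints fix every adjacent pair, so only one ordering works:
the crate → the manuscript → the contract → the report → the package → the receipt → the parcel → the invoice → the voucher → the memo → the letter.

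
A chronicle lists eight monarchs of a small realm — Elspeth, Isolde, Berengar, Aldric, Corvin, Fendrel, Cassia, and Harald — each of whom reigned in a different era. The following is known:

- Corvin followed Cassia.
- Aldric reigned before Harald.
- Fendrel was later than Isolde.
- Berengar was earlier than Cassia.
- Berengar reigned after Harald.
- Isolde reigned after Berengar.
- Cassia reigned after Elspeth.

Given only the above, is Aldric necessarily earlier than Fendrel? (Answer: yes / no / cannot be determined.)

yes

Chain the constraints: Aldric → Harald → Berengar → Isolde → Fendrel. Each link is directly stated, so Aldric comes before Fendrel.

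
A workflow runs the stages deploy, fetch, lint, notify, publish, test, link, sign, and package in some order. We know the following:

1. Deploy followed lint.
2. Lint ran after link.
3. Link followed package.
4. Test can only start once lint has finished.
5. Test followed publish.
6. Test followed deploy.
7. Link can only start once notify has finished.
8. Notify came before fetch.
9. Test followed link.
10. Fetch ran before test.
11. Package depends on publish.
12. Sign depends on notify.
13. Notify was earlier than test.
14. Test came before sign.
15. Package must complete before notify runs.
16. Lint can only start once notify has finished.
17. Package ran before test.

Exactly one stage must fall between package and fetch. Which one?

Tracing the constraints gives package → notify → fetch, so notify sits after package and before fetch.
No other stage is forced both after package and before fetch.

notify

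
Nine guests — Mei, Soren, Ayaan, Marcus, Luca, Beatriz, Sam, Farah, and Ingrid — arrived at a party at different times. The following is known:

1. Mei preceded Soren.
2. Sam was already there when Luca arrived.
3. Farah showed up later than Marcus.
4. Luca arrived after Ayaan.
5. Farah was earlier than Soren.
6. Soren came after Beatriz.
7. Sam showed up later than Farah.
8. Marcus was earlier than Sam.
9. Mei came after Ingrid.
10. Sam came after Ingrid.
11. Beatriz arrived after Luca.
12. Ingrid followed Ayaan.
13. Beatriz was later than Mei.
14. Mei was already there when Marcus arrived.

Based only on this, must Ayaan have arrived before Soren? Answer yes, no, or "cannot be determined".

Chain the constraints: Ayaan → Ingrid → Mei → Soren. Each link is directly stated, so Ayaan comes before Soren.

yes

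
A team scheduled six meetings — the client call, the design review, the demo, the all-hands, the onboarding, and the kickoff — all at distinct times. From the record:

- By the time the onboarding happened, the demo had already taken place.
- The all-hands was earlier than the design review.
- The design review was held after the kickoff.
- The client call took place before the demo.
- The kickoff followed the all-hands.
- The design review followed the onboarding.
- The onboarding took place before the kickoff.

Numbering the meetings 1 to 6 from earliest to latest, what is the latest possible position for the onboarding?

4

The onboarding must come before the design review and the kickoff — 2 meetings forced after it.
Everything else can be placed before the onboarding in some valid order, so the onboarding can sit as late as position 6 − 2 = 4.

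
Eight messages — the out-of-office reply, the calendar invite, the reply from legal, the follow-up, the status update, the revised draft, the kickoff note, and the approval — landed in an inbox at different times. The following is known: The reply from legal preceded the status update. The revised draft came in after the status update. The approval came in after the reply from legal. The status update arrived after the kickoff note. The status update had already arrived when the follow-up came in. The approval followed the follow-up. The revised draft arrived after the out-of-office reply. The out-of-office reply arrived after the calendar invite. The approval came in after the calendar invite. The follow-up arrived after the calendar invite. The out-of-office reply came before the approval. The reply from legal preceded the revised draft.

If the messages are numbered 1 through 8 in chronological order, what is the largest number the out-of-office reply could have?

6

The out-of-office reply must come before the approval and the revised draft — 2 messages forced after it.
Everything else can be placed before the out-of-office reply in some valid order, so the out-of-office reply can sit as late as position 8 − 2 = 6.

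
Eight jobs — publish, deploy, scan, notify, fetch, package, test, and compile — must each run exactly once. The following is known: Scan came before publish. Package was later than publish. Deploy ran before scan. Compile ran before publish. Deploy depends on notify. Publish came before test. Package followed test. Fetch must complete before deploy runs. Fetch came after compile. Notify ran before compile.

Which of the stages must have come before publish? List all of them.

Directly stated before publish: compile and scan.
Deploy reaches publish via deploy → scan → publish.
Fetch reaches publish via fetch → deploy → scan → publish.
Notify reaches publish via notify → compile → publish.

compile, deploy, fetch, notify, scan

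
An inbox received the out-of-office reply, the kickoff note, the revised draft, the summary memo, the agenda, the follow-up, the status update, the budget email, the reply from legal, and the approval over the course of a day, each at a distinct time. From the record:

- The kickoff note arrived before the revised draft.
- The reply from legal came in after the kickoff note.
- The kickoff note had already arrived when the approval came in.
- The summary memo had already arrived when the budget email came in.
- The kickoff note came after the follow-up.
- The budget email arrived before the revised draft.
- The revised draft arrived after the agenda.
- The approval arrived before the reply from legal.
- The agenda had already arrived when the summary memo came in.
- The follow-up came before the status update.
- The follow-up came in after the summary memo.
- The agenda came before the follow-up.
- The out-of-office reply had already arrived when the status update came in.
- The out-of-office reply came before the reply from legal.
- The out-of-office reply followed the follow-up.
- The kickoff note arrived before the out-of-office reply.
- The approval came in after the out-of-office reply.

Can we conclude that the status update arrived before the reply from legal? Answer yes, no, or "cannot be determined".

cannot be determined

No chain of stated constraints runs from the status update to the reply from legal, and none runs from the reply from legal to the status update either.
So the relative order of the status update and the reply from legal is not fixed by the given facts.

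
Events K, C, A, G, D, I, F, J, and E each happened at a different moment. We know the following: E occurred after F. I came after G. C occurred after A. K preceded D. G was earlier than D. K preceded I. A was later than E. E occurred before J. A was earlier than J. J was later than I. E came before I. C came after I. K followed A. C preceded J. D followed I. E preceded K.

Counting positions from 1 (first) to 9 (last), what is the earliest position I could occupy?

A, E, F, G, and K must all come before I — 5 forced predecessors.
Nothing else is forced ahead of I, so its earliest slot is position 5 + 1 = 6.

6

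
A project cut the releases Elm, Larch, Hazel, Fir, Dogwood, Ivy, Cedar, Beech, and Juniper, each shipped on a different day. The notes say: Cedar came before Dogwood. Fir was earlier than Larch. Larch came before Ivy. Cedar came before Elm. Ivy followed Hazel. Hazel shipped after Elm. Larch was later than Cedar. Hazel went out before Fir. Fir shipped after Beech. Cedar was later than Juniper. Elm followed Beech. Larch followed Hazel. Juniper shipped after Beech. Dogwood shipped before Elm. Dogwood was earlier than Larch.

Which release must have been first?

Beech has a chain of constraints placing it before every other release, so Beech must be first.

Beech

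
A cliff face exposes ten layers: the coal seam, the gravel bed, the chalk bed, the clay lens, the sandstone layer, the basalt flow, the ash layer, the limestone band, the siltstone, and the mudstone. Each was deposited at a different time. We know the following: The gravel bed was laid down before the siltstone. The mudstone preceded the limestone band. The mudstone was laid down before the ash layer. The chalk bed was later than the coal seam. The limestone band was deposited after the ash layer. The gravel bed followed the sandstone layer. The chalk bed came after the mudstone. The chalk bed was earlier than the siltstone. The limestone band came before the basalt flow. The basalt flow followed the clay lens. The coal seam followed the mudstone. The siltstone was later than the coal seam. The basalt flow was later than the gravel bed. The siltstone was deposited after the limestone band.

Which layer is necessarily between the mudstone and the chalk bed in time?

the coal seam

Tracing the constraints gives the mudstone → the coal seam → the chalk bed, so the coal seam sits after the mudstone and before the chalk bed.
No other layer is forced both after the mudstone and before the chalk bed.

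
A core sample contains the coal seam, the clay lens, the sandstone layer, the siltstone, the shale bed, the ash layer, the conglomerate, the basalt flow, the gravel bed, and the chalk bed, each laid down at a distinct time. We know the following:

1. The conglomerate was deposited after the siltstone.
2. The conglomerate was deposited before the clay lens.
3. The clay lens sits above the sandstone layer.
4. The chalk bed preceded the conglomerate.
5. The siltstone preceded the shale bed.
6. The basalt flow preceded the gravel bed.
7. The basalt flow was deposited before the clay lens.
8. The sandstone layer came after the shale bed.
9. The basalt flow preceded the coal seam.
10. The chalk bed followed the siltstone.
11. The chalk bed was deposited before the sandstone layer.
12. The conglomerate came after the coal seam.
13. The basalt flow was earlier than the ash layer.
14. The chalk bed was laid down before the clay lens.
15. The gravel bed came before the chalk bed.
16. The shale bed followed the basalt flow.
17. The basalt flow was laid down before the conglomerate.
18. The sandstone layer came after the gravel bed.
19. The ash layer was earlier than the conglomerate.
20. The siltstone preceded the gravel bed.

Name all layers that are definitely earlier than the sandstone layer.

Directly stated before the sandstone layer: the chalk bed, the gravel bed, and the shale bed.
The basalt flow reaches the sandstone layer via the basalt flow → the gravel bed → the sandstone layer.
The siltstone reaches the sandstone layer via the siltstone → the shale bed → the sandstone layer.

the basalt flow, the chalk bed, the gravel bed, the shale bed, the siltstone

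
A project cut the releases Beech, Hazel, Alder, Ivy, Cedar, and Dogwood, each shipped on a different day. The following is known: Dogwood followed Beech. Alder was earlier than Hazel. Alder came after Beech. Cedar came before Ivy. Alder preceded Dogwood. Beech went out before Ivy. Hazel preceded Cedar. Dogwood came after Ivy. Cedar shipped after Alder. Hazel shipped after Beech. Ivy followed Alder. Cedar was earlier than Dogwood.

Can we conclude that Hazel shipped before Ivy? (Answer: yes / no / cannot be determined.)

yes

Chain the constraints: Hazel → Cedar → Ivy. Each link is directly stated, so Hazel comes before Ivy.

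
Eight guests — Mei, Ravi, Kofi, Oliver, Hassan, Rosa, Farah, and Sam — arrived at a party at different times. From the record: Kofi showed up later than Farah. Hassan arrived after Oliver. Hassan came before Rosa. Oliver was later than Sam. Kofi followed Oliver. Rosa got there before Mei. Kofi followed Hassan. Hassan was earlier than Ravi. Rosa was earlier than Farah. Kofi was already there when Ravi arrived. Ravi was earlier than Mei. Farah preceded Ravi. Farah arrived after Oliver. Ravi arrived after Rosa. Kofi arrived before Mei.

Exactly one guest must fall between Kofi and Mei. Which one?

Tracing the constraints gives Kofi → Ravi → Mei, so Ravi sits after Kofi and before Mei.
No other guest is forced both after Kofi and before Mei.

Ravi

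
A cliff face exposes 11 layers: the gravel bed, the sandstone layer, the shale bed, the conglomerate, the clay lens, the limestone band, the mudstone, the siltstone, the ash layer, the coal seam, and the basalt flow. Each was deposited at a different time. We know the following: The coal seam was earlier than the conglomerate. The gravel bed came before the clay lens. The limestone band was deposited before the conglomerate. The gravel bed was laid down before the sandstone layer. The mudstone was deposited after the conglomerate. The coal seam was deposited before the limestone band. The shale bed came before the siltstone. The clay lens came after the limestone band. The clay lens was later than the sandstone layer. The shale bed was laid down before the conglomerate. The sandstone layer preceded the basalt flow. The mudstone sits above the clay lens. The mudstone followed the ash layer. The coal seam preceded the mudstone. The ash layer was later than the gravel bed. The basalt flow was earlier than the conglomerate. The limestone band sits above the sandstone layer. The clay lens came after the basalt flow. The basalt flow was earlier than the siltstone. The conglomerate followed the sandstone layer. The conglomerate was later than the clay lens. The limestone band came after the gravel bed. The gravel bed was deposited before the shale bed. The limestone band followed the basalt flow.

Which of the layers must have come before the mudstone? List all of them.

Directly stated before the mudstone: the ash layer, the clay lens, the coal seam, and the conglomerate.
The basalt flow reaches the mudstone via the basalt flow → the conglomerate → the mudstone.
The gravel bed reaches the mudstone via the gravel bed → the ash layer → the mudstone.
The limestone band reaches the mudstone via the limestone band → the clay lens → the mudstone.
Likewise the sandstone layer and the shale bed each reach the mudstone by chaining the stated constraints.

the ash layer, the basalt flow, the clay lens, the coal seam, the conglomerate, the gravel bed, the limestone band, the sandstone layer, the shale bed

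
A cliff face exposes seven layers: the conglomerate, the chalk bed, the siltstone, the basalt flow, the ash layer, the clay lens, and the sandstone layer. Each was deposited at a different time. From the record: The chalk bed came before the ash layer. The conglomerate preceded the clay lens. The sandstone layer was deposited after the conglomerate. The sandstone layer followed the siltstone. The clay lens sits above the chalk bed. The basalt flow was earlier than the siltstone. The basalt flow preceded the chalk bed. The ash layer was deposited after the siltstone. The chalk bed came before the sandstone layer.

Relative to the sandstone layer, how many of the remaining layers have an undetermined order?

Forced before the sandstone layer: the basalt flow, the chalk bed, the conglomerate, and the siltstone.
That leaves the ash layer and the clay lens with no forced order relative to the sandstone layer — 2.

2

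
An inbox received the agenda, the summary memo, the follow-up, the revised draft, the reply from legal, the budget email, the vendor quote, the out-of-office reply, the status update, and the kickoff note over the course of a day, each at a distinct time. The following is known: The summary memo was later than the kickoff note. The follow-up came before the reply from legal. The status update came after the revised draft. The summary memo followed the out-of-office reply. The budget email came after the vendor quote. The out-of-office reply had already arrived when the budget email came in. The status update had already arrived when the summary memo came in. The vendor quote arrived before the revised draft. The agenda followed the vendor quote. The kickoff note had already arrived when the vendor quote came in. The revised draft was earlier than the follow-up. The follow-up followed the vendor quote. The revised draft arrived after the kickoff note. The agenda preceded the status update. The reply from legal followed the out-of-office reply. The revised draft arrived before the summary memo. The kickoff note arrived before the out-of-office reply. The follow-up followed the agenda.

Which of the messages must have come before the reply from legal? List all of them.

Directly stated before the reply from legal: the follow-up and the out-of-office reply.
The agenda reaches the reply from legal via the agenda → the follow-up → the reply from legal.
The kickoff note reaches the reply from legal via the kickoff note → the out-of-office reply → the reply from legal.
The revised draft reaches the reply from legal via the revised draft → the follow-up → the reply from legal.
Likewise the vendor quote reaches the reply from legal by chaining the stated constraints.

the agenda, the follow-up, the kickoff note, the out-of-office reply, the revised draft, the vendor quote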